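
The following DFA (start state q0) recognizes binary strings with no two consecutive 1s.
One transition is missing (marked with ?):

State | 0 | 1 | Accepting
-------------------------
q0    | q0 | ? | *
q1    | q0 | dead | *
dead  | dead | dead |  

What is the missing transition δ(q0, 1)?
q1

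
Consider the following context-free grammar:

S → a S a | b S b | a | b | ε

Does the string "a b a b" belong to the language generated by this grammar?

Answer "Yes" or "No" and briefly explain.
Every production places the same symbol at both ends (or yields a single symbol / ε), so every derived string is a palindrome. a b a b reversed is b a b a ≠ a b a b, so it is not a palindrome and cannot be derived (already the first step fails: the string starts with a but ends with b, so neither S → a S a nor S → b S b fits).

Final answer: No - no valid derivation exists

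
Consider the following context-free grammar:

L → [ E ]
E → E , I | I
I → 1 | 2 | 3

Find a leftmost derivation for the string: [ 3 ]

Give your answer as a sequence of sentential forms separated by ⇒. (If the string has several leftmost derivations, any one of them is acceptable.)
Start with L.
Step 1: the leftmost non-terminal is L; apply L → [ E ]:  [ E ]
Step 2: the leftmost non-terminal is E; apply E → I:  [ I ]
Step 3: the leftmost non-terminal is I; apply I → 3:  [ 3 ]

Final answer: L ⇒ [ E ] ⇒ [ I ] ⇒ [ 3 ]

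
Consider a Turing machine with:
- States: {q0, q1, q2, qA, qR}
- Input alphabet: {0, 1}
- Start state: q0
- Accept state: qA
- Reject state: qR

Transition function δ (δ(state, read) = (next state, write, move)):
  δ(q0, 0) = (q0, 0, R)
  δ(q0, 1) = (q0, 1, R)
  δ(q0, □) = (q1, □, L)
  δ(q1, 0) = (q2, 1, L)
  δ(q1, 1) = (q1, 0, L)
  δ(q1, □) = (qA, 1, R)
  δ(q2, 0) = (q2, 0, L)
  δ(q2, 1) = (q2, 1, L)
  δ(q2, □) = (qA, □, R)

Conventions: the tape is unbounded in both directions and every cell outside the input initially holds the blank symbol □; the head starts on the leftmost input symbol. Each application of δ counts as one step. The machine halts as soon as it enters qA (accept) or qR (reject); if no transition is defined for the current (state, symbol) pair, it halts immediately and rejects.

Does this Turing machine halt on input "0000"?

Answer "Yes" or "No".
Step 0: [q0]0000 (head at position 0)
Step 1: δ(q0, 0) = (q0, 0, R)  ⊢  0[q0]000 (head at position 1)
Step 2: δ(q0, 0) = (q0, 0, R)  ⊢  00[q0]00 (head at position 2)
Step 3: δ(q0, 0) = (q0, 0, R)  ⊢  000[q0]0 (head at position 3)
Step 4: δ(q0, 0) = (q0, 0, R)  ⊢  0000[q0]□ (head at position 4)
Step 5: δ(q0, □) = (q1, □, L)  ⊢  000[q1]0□ (head at position 3)
Step 6: δ(q1, 0) = (q2, 1, L)  ⊢  00[q2]01□ (head at position 2)
Step 7: δ(q2, 0) = (q2, 0, L)  ⊢  0[q2]001□ (head at position 1)
Step 8: δ(q2, 0) = (q2, 0, L)  ⊢  [q2]0001□ (head at position 0)
Step 9: δ(q2, 0) = (q2, 0, L)  ⊢  [q2]□0001□ (head at position -1)
Step 10: δ(q2, □) = (qA, □, R)  ⊢  □[qA]0001□ (head at position 0)
The machine is in qA, so it halts and accepts.
It halts after 10 steps.

Final answer: Yes - halts after 10 steps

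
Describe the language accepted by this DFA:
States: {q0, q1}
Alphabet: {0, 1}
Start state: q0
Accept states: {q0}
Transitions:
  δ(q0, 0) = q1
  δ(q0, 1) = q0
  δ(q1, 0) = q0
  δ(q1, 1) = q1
Analyzing the DFA structure:
Start state: q0
Accept states: {q0}
Interpreting what each state remembers (checking against the transitions):
  q0: an even number of 0s has been read so far
  q1: an odd number of 0s has been read so far
  δ(q0, 0): in q0 (an even number of 0s has been read so far), after reading 0 we have: an odd number of 0s has been read so far → q1
  δ(q0, 1): in q0 (an even number of 0s has been read so far), after reading 1 we have: an even number of 0s has been read so far → q0
  δ(q1, 0): in q1 (an odd number of 0s has been read so far), after reading 0 we have: an even number of 0s has been read so far → q0
  δ(q1, 1): in q1 (an odd number of 0s has been read so far), after reading 1 we have: an odd number of 0s has been read so far → q1
A string is accepted iff it ends in {q0}, i.e. an even number of 0s has been read so far.
Language: All binary strings with an even number of 0s

Final answer: All binary strings with an even number of 0s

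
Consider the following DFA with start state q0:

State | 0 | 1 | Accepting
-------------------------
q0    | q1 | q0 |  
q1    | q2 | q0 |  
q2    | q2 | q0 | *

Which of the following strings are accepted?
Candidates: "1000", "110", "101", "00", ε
"1000": q0 → q0 → q1 → q2 → q2; q2 is accepting → accepted
"110": q0 → q0 → q0 → q1; q1 is not accepting → rejected
"101": q0 → q0 → q1 → q0; q0 is not accepting → rejected
"00": q0 → q1 → q2; q2 is accepting → accepted
ε: q0; q0 is not accepting → rejected

Final answer: "1000", "00"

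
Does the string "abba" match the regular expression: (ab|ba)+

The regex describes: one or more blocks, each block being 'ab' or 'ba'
Yes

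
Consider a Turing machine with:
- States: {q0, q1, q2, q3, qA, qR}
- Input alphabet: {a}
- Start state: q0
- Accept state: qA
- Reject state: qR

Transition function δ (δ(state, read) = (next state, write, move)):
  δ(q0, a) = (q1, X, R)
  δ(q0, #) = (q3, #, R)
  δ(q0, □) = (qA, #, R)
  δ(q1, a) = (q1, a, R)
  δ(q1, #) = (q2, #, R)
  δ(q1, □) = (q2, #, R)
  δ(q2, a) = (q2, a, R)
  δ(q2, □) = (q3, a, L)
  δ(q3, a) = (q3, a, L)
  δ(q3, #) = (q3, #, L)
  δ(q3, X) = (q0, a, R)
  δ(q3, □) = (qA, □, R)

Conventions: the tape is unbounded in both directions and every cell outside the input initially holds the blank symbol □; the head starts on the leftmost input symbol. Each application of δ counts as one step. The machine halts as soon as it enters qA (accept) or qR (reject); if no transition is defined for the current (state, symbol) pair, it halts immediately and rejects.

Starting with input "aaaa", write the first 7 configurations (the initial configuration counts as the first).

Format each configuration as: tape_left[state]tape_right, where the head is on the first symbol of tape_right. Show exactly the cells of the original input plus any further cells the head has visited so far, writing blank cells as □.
Step 0: [q0]aaaa (head at position 0)
Step 1: δ(q0, a) = (q1, X, R)  ⊢  X[q1]aaa (head at position 1)
Step 2: δ(q1, a) = (q1, a, R)  ⊢  Xa[q1]aa (head at position 2)
Step 3: δ(q1, a) = (q1, a, R)  ⊢  Xaa[q1]a (head at position 3)
Step 4: δ(q1, a) = (q1, a, R)  ⊢  Xaaa[q1]□ (head at position 4)
Step 5: δ(q1, □) = (q2, #, R)  ⊢  Xaaa#[q2]□ (head at position 5)
Step 6: δ(q2, □) = (q3, a, L)  ⊢  Xaaa[q3]#a (head at position 4)

Final answer: [q0]aaaa ⊢ X[q1]aaa ⊢ Xa[q1]aa ⊢ Xaa[q1]a ⊢ Xaaa[q1]□ ⊢ Xaaa#[q2]□ ⊢ Xaaa[q3]#a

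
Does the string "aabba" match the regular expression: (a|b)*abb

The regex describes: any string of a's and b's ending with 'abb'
No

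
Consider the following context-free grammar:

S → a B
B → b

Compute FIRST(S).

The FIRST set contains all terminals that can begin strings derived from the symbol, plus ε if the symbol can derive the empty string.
S has the single production S → a B, whose right-hand side begins with the terminal a. So FIRST(S) = {a}.

Final answer: {a}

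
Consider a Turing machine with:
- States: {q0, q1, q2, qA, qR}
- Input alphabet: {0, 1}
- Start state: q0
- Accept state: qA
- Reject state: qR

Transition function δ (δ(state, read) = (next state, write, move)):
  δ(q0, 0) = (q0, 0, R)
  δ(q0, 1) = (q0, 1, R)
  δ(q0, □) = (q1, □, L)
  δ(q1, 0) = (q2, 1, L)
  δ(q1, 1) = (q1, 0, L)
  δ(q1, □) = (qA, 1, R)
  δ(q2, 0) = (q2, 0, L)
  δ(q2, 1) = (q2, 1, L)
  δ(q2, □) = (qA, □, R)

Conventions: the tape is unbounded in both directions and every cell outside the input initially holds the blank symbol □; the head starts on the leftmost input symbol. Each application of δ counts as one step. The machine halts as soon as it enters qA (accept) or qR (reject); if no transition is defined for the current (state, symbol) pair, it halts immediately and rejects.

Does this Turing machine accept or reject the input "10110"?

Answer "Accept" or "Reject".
Step 0: [q0]10110 (head at position 0)
Step 1: δ(q0, 1) = (q0, 1, R)  ⊢  1[q0]0110 (head at position 1)
Step 2: δ(q0, 0) = (q0, 0, R)  ⊢  10[q0]110 (head at position 2)
Step 3: δ(q0, 1) = (q0, 1, R)  ⊢  101[q0]10 (head at position 3)
Step 4: δ(q0, 1) = (q0, 1, R)  ⊢  1011[q0]0 (head at position 4)
Step 5: δ(q0, 0) = (q0, 0, R)  ⊢  10110[q0]□ (head at position 5)
Step 6: δ(q0, □) = (q1, □, L)  ⊢  1011[q1]0□ (head at position 4)
Step 7: δ(q1, 0) = (q2, 1, L)  ⊢  101[q2]11□ (head at position 3)
Step 8: δ(q2, 1) = (q2, 1, L)  ⊢  10[q2]111□ (head at position 2)
Step 9: δ(q2, 1) = (q2, 1, L)  ⊢  1[q2]0111□ (head at position 1)
Step 10: δ(q2, 0) = (q2, 0, L)  ⊢  [q2]10111□ (head at position 0)
Step 11: δ(q2, 1) = (q2, 1, L)  ⊢  [q2]□10111□ (head at position -1)
Step 12: δ(q2, □) = (qA, □, R)  ⊢  □[qA]10111□ (head at position 0)
The machine is in qA, so it halts and accepts.

Final answer: Accept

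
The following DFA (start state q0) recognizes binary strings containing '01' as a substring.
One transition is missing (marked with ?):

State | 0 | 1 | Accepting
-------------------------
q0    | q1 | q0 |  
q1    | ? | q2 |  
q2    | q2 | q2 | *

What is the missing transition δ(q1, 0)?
q1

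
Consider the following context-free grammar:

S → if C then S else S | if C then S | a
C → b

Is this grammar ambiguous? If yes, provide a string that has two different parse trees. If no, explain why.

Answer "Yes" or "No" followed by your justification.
The 'dangling else' can attach to either if. Two leftmost derivations of  if b then if b then a else a:
  (1) S ⇒ if C then S else S ⇒ if b then S else S ⇒ if b then if C then S else S ⇒ if b then if b then S else S ⇒ if b then if b then a else S ⇒ if b then if b then a else a   (else belongs to the outer if)
  (2) S ⇒ if C then S ⇒ if b then S ⇒ if b then if C then S else S ⇒ if b then if b then S else S ⇒ if b then if b then a else S ⇒ if b then if b then a else a   (else belongs to the inner if)
Two distinct parse trees for the same string, so the grammar is ambiguous.

Final answer: Yes - the string 'if b then if b then a else a' has two distinct leftmost derivations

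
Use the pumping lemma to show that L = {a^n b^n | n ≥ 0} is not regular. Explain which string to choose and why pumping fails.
Language: L = {a^n b^n | n ≥ 0} (equal numbers of a's followed by b's)
Step 1: Assume for contradiction that L is regular, with pumping length p.
Step 2: Choose s = a^p b^p. Then s ∈ L (it has p a's followed by p b's) and |s| ≥ p.
Step 3: Consider any decomposition s = xyz with |xy| ≤ p and |y| > 0. Since |xy| ≤ p and the first p symbols of s are all a's, y = a^k for some k with 1 ≤ k ≤ p.
Step 4: Pumping up (i = 2): xy²z = a^(p+k) b^p, which has more a's than b's, so xy²z ∉ L.
This contradicts the pumping lemma, so L is not regular.

Final answer: Choose s = a^p b^p. Since |xy| ≤ p, y = a^k with k ≥ 1. Then xy²z = a^(p+k) b^p ∉ L.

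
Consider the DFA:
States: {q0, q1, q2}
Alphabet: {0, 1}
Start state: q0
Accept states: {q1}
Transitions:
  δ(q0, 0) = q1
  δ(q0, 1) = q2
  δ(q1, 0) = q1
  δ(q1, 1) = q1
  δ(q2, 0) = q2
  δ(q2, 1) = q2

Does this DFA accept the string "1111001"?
Processing string "1111001":
  q0 --1--> q2
  q2 --1--> q2
  q2 --1--> q2
  q2 --1--> q2
  q2 --0--> q2
  q2 --0--> q2
  q2 --1--> q2
Final state: q2
Accept states: {q1}
q2 is not an accept state, so the string is rejected.

Final answer: No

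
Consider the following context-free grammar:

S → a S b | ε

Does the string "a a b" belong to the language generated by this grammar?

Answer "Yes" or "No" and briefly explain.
Every derivation applies S → a S b some number n of times and then S → ε, producing a^n b^n with equally many a's and b's. The string a a b has two a's but only one b, so it cannot be derived.

Final answer: No - no valid derivation exists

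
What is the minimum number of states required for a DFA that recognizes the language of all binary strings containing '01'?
Language: binary strings containing '01'
Lower bound (Myhill–Nerode): the prefixes ε, 0, 01 are pairwise distinguishable:
  ε vs 01: suffix ε distinguishes them (ε is rejected, 01 is accepted)
  0 vs 01: suffix ε distinguishes them (0 is rejected, 01 is accepted)
  ε vs 0: suffix 1 distinguishes them (ε·1 = 1 is rejected, 0·1 = 01 is accepted)
So any DFA needs at least 3 states.
Upper bound: a DFA with 3 states exists (one state per class above: 'no progress', 'last symbol 0', and 'seen 01' (accepting sink)).
Minimum states: 3

Final answer: 3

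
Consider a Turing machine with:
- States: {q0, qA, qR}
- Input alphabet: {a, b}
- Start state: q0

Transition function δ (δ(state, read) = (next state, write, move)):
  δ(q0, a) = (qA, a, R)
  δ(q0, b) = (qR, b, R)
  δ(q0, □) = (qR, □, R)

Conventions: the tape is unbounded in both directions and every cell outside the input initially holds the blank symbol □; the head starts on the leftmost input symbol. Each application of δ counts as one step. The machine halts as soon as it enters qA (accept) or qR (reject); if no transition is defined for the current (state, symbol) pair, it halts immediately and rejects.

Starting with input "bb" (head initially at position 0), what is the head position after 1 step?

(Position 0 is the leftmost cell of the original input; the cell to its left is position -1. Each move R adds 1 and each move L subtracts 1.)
Step 0: [q0]bb (head at position 0)
Step 1: δ(q0, b) = (qR, b, R)  ⊢  b[qR]b (head at position 1)
Head position after 1 step: 1

Final answer: Position 1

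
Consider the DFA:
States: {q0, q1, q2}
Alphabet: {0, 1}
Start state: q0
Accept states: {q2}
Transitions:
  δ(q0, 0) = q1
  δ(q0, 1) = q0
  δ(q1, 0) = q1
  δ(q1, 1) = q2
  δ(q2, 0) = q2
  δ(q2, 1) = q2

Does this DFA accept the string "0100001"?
Processing string "0100001":
  q0 --0--> q1
  q1 --1--> q2
  q2 --0--> q2
  q2 --0--> q2
  q2 --0--> q2
  q2 --0--> q2
  q2 --1--> q2
Final state: q2
Accept states: {q2}
q2 is an accept state, so the string is accepted.

Final answer: Yes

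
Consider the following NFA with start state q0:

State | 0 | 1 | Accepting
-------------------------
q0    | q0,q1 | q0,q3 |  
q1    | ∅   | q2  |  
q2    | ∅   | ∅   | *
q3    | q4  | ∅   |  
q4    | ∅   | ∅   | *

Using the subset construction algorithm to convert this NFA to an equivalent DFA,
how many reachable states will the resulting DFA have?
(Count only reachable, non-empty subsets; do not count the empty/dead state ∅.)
Start subset: {q0}
{q0}: on 0 → {q0, q1}, on 1 → {q0, q3}
{q0, q1}: on 0 → {q0, q1}, on 1 → {q0, q2, q3}
{q0, q3}: on 0 → {q0, q1, q4}, on 1 → {q0, q3}
{q0, q2, q3}: on 0 → {q0, q1, q4}, on 1 → {q0, q3}
{q0, q1, q4}: on 0 → {q0, q1}, on 1 → {q0, q2, q3}
Reachable non-empty subsets: {q0}, {q0, q1}, {q0, q3}, {q0, q2, q3}, {q0, q1, q4} — 5 in total.

Final answer: 5 states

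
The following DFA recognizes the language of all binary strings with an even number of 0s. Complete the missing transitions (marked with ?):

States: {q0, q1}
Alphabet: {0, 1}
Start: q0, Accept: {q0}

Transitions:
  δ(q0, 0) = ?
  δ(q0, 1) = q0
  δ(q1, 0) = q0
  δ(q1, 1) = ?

What each state remembers (consistent with the given transitions and accept states):
  q0: an even number of 0s has been read so far
  q1: an odd number of 0s has been read so far
Filling in the missing entries:
  δ(q0, 0): in q0 (an even number of 0s has been read so far), after reading 0 we have: an odd number of 0s has been read so far → q1
  δ(q1, 1): in q1 (an odd number of 0s has been read so far), after reading 1 we have: an odd number of 0s has been read so far → q1

Final answer: δ(q0, 0) = q1; δ(q1, 1) = q1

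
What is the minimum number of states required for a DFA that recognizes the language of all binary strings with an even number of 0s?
Language: binary strings with an even number of 0s
Lower bound (Myhill–Nerode): the prefixes ε, 0 are pairwise distinguishable:
  ε vs 0: suffix ε distinguishes them (ε has zero 0s (accepted), 0 has one 0 (rejected))
So any DFA needs at least 2 states.
Upper bound: a DFA with 2 states exists (one state per class above).
Minimum states: 2

Final answer: 2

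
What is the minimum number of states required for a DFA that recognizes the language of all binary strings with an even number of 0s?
Language: binary strings with an even number of 0s
Lower bound (Myhill–Nerode): the prefixes ε, 0 are pairwise distinguishable:
  ε vs 0: suffix ε distinguishes them (ε has zero 0s (accepted), 0 has one 0 (rejected))
So any DFA needs at least 2 states.
Upper bound: a DFA with 2 states exists (one state per class above).
Minimum states: 2

Final answer: 2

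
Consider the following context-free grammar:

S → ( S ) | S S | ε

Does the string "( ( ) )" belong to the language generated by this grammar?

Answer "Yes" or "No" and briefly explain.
A derivation exists: S ⇒ ( S ) ⇒ ( ( S ) ) ⇒ ( ( ) ) (using S → ( S ) twice, then S → ε).

Final answer: Yes - a valid derivation exists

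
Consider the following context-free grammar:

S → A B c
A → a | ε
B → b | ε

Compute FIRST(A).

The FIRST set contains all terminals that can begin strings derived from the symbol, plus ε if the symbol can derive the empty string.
A → a contributes a; A → ε makes A nullable, contributing ε. FIRST(A) = {a, ε}.

Final answer: {a, ε}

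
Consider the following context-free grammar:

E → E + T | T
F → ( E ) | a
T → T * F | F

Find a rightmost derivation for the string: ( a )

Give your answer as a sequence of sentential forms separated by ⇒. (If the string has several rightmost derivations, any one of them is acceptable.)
Start with E.
Step 1: the rightmost non-terminal is E; apply E → T:  T
Step 2: the rightmost non-terminal is T; apply T → F:  F
Step 3: the rightmost non-terminal is F; apply F → ( E ):  ( E )
Step 4: the rightmost non-terminal is E; apply E → T:  ( T )
Step 5: the rightmost non-terminal is T; apply T → F:  ( F )
Step 6: the rightmost non-terminal is F; apply F → a:  ( a )

Final answer: E ⇒ T ⇒ F ⇒ ( E ) ⇒ ( T ) ⇒ ( F ) ⇒ ( a )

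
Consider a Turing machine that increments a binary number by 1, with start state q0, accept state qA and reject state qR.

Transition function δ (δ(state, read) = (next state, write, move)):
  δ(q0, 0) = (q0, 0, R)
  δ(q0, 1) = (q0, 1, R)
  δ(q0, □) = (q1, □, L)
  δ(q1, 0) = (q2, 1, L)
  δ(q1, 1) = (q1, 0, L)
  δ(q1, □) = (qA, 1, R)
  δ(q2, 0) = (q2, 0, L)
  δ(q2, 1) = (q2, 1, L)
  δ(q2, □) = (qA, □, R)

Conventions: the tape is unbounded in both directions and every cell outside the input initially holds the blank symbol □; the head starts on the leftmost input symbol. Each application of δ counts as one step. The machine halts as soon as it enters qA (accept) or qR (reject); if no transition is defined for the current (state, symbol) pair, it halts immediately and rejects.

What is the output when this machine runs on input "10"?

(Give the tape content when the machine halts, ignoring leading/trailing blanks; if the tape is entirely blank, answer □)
Step 0: [q0]10 (head at position 0)
Step 1: δ(q0, 1) = (q0, 1, R)  ⊢  1[q0]0 (head at position 1)
Step 2: δ(q0, 0) = (q0, 0, R)  ⊢  10[q0]□ (head at position 2)
Step 3: δ(q0, □) = (q1, □, L)  ⊢  1[q1]0□ (head at position 1)
Step 4: δ(q1, 0) = (q2, 1, L)  ⊢  [q2]11□ (head at position 0)
Step 5: δ(q2, 1) = (q2, 1, L)  ⊢  [q2]□11□ (head at position -1)
Step 6: δ(q2, □) = (qA, □, R)  ⊢  □[qA]11□ (head at position 0)
The machine is in qA, so it halts and accepts.
Tape content when halted (ignoring surrounding blanks): 11

Final answer: Output: 11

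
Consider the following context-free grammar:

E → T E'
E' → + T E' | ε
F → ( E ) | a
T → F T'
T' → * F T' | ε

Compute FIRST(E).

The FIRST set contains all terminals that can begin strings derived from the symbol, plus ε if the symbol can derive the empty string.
FIRST(F): F → ( E ) contributes '(' and F → a contributes 'a', so FIRST(F) = {(, a}. F is not nullable.
FIRST(T): T → F T' begins with F, and F is not nullable, so FIRST(T) = FIRST(F) = {(, a}.
FIRST(E): E → T E' begins with T, and T is not nullable, so FIRST(E) = FIRST(T) = {(, a}.

Final answer: {(, a}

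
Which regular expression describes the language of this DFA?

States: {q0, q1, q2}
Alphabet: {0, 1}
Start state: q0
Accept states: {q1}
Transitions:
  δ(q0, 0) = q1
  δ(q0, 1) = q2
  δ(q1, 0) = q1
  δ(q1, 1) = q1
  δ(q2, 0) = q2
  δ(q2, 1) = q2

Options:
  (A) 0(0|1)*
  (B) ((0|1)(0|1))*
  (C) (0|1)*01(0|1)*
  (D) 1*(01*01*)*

Testing sample strings against the DFA:
  '0011' -> accepted
  '11' -> rejected
  '1111' -> rejected
  '00101' -> accepted
Checking each option for a counterexample:
  (A) 0(0|1)*: agrees with the DFA on all strings of length ≤ 4
  (B) ((0|1)(0|1))*: ε is rejected by the DFA but matches the regex → eliminated
  (C) (0|1)*01(0|1)*: '0' is accepted by the DFA but does not match the regex → eliminated
  (D) 1*(01*01*)*: ε is rejected by the DFA but matches the regex → eliminated
Only (A) 0(0|1)* is consistent with the DFA.

Final answer: (A) 0(0|1)*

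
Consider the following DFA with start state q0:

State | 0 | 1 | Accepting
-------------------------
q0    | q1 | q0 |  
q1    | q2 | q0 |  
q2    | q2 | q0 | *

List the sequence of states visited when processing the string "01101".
q0 → q1 → q0 → q0 → q1 → q0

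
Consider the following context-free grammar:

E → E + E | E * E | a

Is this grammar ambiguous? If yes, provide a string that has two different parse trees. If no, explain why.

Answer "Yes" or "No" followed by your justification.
Two different leftmost derivations of a + a * a:
  (1) E ⇒ E + E ⇒ a + E ⇒ a + E * E ⇒ a + a * E ⇒ a + a * a   (tree groups a + (a * a))
  (2) E ⇒ E * E ⇒ E + E * E ⇒ a + E * E ⇒ a + a * E ⇒ a + a * a   (tree groups (a + a) * a)
Two distinct leftmost derivations = two distinct parse trees, so the grammar is ambiguous.

Final answer: Yes - the string 'a + a * a' has two distinct leftmost derivations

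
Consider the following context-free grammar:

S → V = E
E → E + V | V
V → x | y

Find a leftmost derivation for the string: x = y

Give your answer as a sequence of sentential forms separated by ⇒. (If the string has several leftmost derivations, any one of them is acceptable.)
Start with S.
Step 1: the leftmost non-terminal is S; apply S → V = E:  V = E
Step 2: the leftmost non-terminal is V; apply V → x:  x = E
Step 3: the leftmost non-terminal is E; apply E → V:  x = V
Step 4: the leftmost non-terminal is V; apply V → y:  x = y

Final answer: S ⇒ V = E ⇒ x = E ⇒ x = V ⇒ x = y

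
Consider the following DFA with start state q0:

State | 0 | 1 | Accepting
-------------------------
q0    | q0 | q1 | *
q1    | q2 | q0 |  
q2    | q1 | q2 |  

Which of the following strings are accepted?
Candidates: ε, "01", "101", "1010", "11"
ε: q0; q0 is accepting → accepted
"01": q0 → q0 → q1; q1 is not accepting → rejected
"101": q0 → q1 → q2 → q2; q2 is not accepting → rejected
"1010": q0 → q1 → q2 → q2 → q1; q1 is not accepting → rejected
"11": q0 → q1 → q0; q0 is accepting → accepted

Final answer: ε, "11"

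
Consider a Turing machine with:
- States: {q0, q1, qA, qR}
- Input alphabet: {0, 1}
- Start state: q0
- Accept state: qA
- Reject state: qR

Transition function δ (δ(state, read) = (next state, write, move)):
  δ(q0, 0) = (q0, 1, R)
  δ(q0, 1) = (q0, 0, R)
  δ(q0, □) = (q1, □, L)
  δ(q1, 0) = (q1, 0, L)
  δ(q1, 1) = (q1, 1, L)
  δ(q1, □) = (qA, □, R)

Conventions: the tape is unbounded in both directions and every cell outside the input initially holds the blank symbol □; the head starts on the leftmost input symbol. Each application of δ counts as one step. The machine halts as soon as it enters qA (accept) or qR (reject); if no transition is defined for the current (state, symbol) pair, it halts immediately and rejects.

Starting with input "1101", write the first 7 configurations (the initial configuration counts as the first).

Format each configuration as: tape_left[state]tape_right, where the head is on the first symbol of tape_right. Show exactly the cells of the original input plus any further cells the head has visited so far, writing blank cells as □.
Step 0: [q0]1101 (head at position 0)
Step 1: δ(q0, 1) = (q0, 0, R)  ⊢  0[q0]101 (head at position 1)
Step 2: δ(q0, 1) = (q0, 0, R)  ⊢  00[q0]01 (head at position 2)
Step 3: δ(q0, 0) = (q0, 1, R)  ⊢  001[q0]1 (head at position 3)
Step 4: δ(q0, 1) = (q0, 0, R)  ⊢  0010[q0]□ (head at position 4)
Step 5: δ(q0, □) = (q1, □, L)  ⊢  001[q1]0□ (head at position 3)
Step 6: δ(q1, 0) = (q1, 0, L)  ⊢  00[q1]10□ (head at position 2)

Final answer: [q0]1101 ⊢ 0[q0]101 ⊢ 00[q0]01 ⊢ 001[q0]1 ⊢ 0010[q0]□ ⊢ 001[q1]0□ ⊢ 00[q1]10□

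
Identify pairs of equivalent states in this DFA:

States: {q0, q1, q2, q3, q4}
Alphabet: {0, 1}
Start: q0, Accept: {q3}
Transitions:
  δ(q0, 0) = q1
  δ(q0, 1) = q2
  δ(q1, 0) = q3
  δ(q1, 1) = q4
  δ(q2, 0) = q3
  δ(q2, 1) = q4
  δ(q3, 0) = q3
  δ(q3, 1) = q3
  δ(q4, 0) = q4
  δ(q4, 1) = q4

Using the table-filling algorithm:
Round 0 – mark pairs where exactly one state is accepting: (q0,q3), (q1,q3), (q2,q3), (q3,q4)
Round 1 – newly marked: (q0,q1) [on 0: q1 vs q3, already marked]; (q0,q2) [on 0: q1 vs q3, already marked]; (q1,q4) [on 0: q3 vs q4, already marked]; (q2,q4) [on 0: q3 vs q4, already marked]
Round 2 – newly marked: (q0,q4) [on 0: q1 vs q4, already marked]
No further pairs can be marked.
(q1, q2) unmarked: δ(q1,0)=q3, δ(q2,0)=q3; δ(q1,1)=q4, δ(q2,1)=q4 → equivalent
Equivalent pairs: (q1, q2)

Final answer: Equivalent pairs: (q1, q2)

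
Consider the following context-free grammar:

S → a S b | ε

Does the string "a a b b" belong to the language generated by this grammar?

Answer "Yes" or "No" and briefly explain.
A derivation exists: S ⇒ a S b ⇒ a a S b b ⇒ a a b b (using S → a S b twice, then S → ε).

Final answer: Yes - a valid derivation exists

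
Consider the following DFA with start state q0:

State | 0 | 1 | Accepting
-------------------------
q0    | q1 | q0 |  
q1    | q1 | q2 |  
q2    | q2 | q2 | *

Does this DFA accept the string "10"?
Start in q0.
Read '1': q0 → q0
Read '0': q0 → q1
Final state q1 is not accepting, so the string is rejected.

Final answer: No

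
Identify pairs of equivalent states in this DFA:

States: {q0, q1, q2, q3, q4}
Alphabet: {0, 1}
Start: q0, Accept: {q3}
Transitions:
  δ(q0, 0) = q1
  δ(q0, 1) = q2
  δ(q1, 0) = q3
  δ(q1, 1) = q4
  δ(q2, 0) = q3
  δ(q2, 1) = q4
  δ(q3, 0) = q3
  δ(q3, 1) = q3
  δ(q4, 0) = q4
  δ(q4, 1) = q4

Using the table-filling algorithm:
Round 0 – mark pairs where exactly one state is accepting: (q0,q3), (q1,q3), (q2,q3), (q3,q4)
Round 1 – newly marked: (q0,q1) [on 0: q1 vs q3, already marked]; (q0,q2) [on 0: q1 vs q3, already marked]; (q1,q4) [on 0: q3 vs q4, already marked]; (q2,q4) [on 0: q3 vs q4, already marked]
Round 2 – newly marked: (q0,q4) [on 0: q1 vs q4, already marked]
No further pairs can be marked.
(q1, q2) unmarked: δ(q1,0)=q3, δ(q2,0)=q3; δ(q1,1)=q4, δ(q2,1)=q4 → equivalent
Equivalent pairs: (q1, q2)

Final answer: Equivalent pairs: (q1, q2)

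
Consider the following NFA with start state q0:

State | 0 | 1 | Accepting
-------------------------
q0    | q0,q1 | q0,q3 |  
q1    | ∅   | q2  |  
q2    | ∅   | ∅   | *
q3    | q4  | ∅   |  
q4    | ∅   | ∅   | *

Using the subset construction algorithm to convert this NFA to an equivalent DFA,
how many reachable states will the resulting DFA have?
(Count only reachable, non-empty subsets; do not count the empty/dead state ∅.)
Start subset: {q0}
{q0}: on 0 → {q0, q1}, on 1 → {q0, q3}
{q0, q1}: on 0 → {q0, q1}, on 1 → {q0, q2, q3}
{q0, q3}: on 0 → {q0, q1, q4}, on 1 → {q0, q3}
{q0, q2, q3}: on 0 → {q0, q1, q4}, on 1 → {q0, q3}
{q0, q1, q4}: on 0 → {q0, q1}, on 1 → {q0, q2, q3}
Reachable non-empty subsets: {q0}, {q0, q1}, {q0, q3}, {q0, q2, q3}, {q0, q1, q4} — 5 in total.

Final answer: 5 states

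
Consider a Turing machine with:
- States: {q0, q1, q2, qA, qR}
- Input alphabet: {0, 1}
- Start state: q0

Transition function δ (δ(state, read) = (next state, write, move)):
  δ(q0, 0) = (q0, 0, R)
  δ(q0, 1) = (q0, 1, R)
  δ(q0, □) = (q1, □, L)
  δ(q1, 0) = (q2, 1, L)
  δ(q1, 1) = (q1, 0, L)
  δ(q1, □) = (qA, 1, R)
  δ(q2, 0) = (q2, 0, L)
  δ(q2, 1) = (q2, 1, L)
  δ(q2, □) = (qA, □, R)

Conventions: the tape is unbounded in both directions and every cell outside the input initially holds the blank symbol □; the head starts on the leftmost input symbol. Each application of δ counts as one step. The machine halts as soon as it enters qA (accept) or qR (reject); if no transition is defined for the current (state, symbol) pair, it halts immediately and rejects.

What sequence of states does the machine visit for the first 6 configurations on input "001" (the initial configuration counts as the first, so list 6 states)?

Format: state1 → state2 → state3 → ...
Step 0: [q0]001 (head at position 0)
Step 1: δ(q0, 0) = (q0, 0, R)  ⊢  0[q0]01 (head at position 1)
Step 2: δ(q0, 0) = (q0, 0, R)  ⊢  00[q0]1 (head at position 2)
Step 3: δ(q0, 1) = (q0, 1, R)  ⊢  001[q0]□ (head at position 3)
Step 4: δ(q0, □) = (q1, □, L)  ⊢  00[q1]1□ (head at position 2)
Step 5: δ(q1, 1) = (q1, 0, L)  ⊢  0[q1]00□ (head at position 1)
Reading off the states of these 6 configurations: q0 → q0 → q0 → q0 → q1 → q1

Final answer: q0 → q0 → q0 → q0 → q1 → q1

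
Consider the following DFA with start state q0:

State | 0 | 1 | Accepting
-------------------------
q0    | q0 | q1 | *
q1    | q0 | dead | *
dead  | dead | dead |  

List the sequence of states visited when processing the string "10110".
q0 → q1 → q0 → q1 → dead → dead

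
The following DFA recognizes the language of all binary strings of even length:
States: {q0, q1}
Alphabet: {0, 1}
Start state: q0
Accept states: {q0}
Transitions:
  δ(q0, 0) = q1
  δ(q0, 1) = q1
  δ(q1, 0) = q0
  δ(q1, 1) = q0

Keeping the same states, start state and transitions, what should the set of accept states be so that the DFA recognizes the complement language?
The DFA is complete (every state has a transition on every symbol), so the complement
is recognized by the same DFA with accepting and non-accepting states swapped.
Original accept states: {q0}
Complement accept states = All states - Original accept states
= {q0, q1} - {q0}
= {q1}
Complement language: strings of ODD length

Final answer: {q1}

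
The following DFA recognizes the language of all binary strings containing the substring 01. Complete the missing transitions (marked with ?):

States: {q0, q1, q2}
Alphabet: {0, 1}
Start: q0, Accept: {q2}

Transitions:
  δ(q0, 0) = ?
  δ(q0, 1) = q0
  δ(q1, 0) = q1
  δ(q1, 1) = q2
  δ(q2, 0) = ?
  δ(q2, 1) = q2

What each state remembers (consistent with the given transitions and accept states):
  q0: 01 not seen yet and the last symbol was not 0
  q1: 01 not seen yet and the last symbol was 0
  q2: the substring 01 has already been seen
Filling in the missing entries:
  δ(q0, 0): in q0 (01 not seen yet and the last symbol was not 0), after reading 0 we have: 01 not seen yet and the last symbol was 0 → q1
  δ(q2, 0): in q2 (the substring 01 has already been seen), after reading 0 we have: the substring 01 has already been seen → q2

Final answer: δ(q0, 0) = q1; δ(q2, 0) = q2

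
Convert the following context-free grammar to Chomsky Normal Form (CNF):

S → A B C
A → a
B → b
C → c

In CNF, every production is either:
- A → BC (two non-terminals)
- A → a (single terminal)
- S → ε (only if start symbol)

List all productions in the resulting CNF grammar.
The grammar has no ε-productions or unit productions to eliminate.
A → a is already in CNF (single terminal) – keep it.
B → b is already in CNF (single terminal) – keep it.
C → c is already in CNF (single terminal) – keep it.
S → A B C has 3 symbols on the right: break it into binary productions S → A X0, X0 → B C.
Resulting CNF grammar (5 productions): A → a; B → b; C → c; S → A X0; X0 → B C

Final answer: A → a; B → b; C → c; S → A X0; X0 → B C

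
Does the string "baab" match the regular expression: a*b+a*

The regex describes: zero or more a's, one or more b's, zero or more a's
No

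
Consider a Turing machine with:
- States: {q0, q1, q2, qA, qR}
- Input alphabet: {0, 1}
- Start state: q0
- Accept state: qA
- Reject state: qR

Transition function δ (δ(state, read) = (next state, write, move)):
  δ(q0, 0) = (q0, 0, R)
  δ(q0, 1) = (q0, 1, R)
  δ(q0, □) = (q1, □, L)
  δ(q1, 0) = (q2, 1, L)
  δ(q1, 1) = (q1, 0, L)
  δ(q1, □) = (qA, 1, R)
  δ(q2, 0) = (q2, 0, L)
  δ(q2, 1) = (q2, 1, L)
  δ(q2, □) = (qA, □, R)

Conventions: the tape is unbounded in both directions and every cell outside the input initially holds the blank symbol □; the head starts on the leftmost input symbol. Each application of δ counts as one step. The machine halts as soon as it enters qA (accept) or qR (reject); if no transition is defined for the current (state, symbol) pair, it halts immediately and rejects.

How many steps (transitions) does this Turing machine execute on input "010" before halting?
Step 0: [q0]010 (head at position 0)
Step 1: δ(q0, 0) = (q0, 0, R)  ⊢  0[q0]10 (head at position 1)
Step 2: δ(q0, 1) = (q0, 1, R)  ⊢  01[q0]0 (head at position 2)
Step 3: δ(q0, 0) = (q0, 0, R)  ⊢  010[q0]□ (head at position 3)
Step 4: δ(q0, □) = (q1, □, L)  ⊢  01[q1]0□ (head at position 2)
Step 5: δ(q1, 0) = (q2, 1, L)  ⊢  0[q2]11□ (head at position 1)
Step 6: δ(q2, 1) = (q2, 1, L)  ⊢  [q2]011□ (head at position 0)
Step 7: δ(q2, 0) = (q2, 0, L)  ⊢  [q2]□011□ (head at position -1)
Step 8: δ(q2, □) = (qA, □, R)  ⊢  □[qA]011□ (head at position 0)
The machine is in qA, so it halts and accepts.
Number of transitions executed: 8.

Final answer: 8 steps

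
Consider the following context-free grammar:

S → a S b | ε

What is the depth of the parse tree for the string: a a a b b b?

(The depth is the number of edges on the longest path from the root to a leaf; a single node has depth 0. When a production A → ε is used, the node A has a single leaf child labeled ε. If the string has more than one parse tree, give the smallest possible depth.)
The only parse tree applies S → a S b 3 times (once per matching a…b pair) and then S → ε.
The S nodes sit at depths 0, 1, …, 3; the innermost S (depth 3) has the single child ε at depth 4.
The terminal leaves a, b are at depths 1..3, so the longest root-to-leaf path is S → S → … → S → ε with 4 edges.
Depth = 4.

Final answer: 4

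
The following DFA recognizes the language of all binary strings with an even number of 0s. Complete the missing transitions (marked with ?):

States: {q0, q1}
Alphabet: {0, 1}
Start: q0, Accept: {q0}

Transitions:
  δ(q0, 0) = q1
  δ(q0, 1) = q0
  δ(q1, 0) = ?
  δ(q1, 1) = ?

What each state remembers (consistent with the given transitions and accept states):
  q0: an even number of 0s has been read so far
  q1: an odd number of 0s has been read so far
Filling in the missing entries:
  δ(q1, 0): in q1 (an odd number of 0s has been read so far), after reading 0 we have: an even number of 0s has been read so far → q0
  δ(q1, 1): in q1 (an odd number of 0s has been read so far), after reading 1 we have: an odd number of 0s has been read so far → q1

Final answer: δ(q1, 0) = q0; δ(q1, 1) = q1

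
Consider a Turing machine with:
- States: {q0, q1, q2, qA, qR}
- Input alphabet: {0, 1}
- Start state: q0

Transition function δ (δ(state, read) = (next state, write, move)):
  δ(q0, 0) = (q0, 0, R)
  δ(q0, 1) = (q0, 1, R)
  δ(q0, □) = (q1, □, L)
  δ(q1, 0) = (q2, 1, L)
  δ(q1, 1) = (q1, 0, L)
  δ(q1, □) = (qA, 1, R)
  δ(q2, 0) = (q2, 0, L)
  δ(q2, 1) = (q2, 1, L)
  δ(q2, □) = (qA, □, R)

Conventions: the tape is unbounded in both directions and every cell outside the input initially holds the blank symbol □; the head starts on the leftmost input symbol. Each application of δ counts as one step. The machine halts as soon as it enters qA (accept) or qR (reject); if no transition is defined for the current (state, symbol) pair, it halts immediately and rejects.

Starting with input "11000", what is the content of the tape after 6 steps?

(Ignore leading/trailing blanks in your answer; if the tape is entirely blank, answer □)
Step 0: [q0]11000 (head at position 0)
Step 1: δ(q0, 1) = (q0, 1, R)  ⊢  1[q0]1000 (head at position 1)
Step 2: δ(q0, 1) = (q0, 1, R)  ⊢  11[q0]000 (head at position 2)
Step 3: δ(q0, 0) = (q0, 0, R)  ⊢  110[q0]00 (head at position 3)
Step 4: δ(q0, 0) = (q0, 0, R)  ⊢  1100[q0]0 (head at position 4)
Step 5: δ(q0, 0) = (q0, 0, R)  ⊢  11000[q0]□ (head at position 5)
Step 6: δ(q0, □) = (q1, □, L)  ⊢  1100[q1]0□ (head at position 4)
Tape after 6 steps (ignoring surrounding blanks): 11000

Final answer: Tape: 11000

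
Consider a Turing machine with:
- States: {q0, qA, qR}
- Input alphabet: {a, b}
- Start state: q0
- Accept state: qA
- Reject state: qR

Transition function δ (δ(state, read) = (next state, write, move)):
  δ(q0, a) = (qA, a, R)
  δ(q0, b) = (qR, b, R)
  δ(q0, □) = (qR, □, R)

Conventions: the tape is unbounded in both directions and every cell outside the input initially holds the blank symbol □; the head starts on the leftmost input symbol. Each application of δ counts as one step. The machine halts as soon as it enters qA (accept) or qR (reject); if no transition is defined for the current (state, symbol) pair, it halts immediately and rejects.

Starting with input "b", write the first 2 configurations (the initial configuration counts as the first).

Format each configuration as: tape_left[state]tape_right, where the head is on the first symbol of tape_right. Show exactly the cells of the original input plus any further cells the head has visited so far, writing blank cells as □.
Step 0: [q0]b (head at position 0)
Step 1: δ(q0, b) = (qR, b, R)  ⊢  b[qR]□ (head at position 1)

Final answer: [q0]b ⊢ b[qR]□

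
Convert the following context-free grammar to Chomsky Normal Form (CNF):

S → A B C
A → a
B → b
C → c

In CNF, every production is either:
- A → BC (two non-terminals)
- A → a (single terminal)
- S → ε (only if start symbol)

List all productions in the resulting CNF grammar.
The grammar has no ε-productions or unit productions to eliminate.
A → a is already in CNF (single terminal) – keep it.
B → b is already in CNF (single terminal) – keep it.
C → c is already in CNF (single terminal) – keep it.
S → A B C has 3 symbols on the right: break it into binary productions S → A X0, X0 → B C.
Resulting CNF grammar (5 productions): A → a; B → b; C → c; S → A X0; X0 → B C

Final answer: A → a; B → b; C → c; S → A X0; X0 → B C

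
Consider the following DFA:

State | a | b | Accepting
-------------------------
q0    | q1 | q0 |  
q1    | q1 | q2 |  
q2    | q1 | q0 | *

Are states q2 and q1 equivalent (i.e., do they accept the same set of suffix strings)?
Try the suffix ε (the empty string).
From q2: q2 — accepting.
From q1: q1 — not accepting.
The two states disagree on this suffix, so they are not equivalent.

Final answer: No. Distinguishing string: ε (the empty string) - accepted from q2 but not from q1.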